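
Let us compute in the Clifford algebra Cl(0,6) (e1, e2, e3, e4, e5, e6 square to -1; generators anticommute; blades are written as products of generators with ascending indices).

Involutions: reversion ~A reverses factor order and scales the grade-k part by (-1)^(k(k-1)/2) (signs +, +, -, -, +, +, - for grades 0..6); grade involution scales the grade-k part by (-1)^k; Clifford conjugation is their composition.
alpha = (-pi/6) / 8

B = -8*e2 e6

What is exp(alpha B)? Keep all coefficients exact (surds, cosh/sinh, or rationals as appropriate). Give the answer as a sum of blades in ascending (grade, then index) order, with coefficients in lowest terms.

B^2 = (-8)^2*(e2 e6)^2 = 64*(-1) = -64 (a basis 2-blade squares to minus the product of its generators' squares).
B^2 = -64 — a negative square means the series sums to a rotation: l = 8, alpha*l = -pi/6, so exp(alpha B) = cos(-pi/6) + (sin(-pi/6)/8)*B = sqrt(3)/2 + (-1/16)*B.
Answer: sqrt(3)/2 + 1/2*e2 e6


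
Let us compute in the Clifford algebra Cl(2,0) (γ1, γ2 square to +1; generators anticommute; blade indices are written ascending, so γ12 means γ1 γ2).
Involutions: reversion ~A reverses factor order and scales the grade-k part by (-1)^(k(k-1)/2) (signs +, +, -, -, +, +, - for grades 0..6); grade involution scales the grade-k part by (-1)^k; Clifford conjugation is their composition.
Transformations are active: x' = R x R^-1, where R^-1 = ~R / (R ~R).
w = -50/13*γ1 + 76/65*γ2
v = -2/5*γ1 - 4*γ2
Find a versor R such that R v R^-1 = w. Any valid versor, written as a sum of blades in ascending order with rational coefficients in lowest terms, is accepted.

The midline construction: v and w both square to 404/25, so reflecting in their sum -276/65*γ1 - 184/65*γ2 exchanges them.
Answer: -276/65*γ1 - 184/65*γ2


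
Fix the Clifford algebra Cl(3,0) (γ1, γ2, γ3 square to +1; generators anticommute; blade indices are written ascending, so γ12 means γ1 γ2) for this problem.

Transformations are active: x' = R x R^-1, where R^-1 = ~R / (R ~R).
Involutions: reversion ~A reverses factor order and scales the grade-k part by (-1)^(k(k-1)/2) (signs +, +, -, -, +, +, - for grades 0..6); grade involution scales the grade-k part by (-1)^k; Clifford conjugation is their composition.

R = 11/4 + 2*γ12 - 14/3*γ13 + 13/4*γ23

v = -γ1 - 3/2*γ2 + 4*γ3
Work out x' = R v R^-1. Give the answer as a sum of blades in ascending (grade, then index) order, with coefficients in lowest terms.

~R = 11/4 - 2*γ12 + 14/3*γ13 - 13/4*γ23, and R ~R = 3161/72, so R^-1 = ~R / (3161/72).
R v = -293/12*γ1 + 87/8*γ2 + 269/24*γ3 - 9/4*γ123
Answer: -7561/3161*γ1 + 7536/3161*γ2 - 17707/6322*γ3


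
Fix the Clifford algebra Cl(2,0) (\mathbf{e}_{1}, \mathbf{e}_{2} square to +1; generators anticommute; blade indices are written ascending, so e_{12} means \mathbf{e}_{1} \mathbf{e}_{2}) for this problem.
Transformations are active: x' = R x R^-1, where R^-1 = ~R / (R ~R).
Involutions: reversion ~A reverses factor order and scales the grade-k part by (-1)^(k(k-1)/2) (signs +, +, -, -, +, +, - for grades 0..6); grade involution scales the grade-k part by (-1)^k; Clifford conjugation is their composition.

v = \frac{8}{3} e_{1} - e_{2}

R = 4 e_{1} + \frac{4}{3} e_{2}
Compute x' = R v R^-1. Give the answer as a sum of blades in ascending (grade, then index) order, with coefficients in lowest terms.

~R = 4 e_{1} + \frac{4}{3} e_{2}, and R ~R = \frac{160}{9}, so R^-1 = ~R / (\frac{160}{9}).
R v = \frac{28}{3} - \frac{68}{9} e_{12}
Answer: \frac{23}{15} e_{1} + \frac{12}{5} e_{2}


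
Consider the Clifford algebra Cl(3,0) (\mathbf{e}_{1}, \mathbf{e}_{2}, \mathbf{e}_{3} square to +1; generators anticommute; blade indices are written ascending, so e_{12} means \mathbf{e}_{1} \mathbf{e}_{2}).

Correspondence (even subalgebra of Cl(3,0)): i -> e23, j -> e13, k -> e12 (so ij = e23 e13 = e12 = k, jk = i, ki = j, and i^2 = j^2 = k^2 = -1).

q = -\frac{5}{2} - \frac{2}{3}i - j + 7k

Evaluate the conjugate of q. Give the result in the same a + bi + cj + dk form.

In blades: q = -\frac{5}{2} + 7 e_{12} - e_{13} - \frac{2}{3} e_{23}.
Quaternion conjugation is reversion on the even subalgebra: the scalar is fixed and every grade-2 blade flips sign, giving -\frac{5}{2} - 7 e_{12} + e_{13} + \frac{2}{3} e_{23}; translating back:
Answer: -\frac{5}{2} + \frac{2}{3}i + j - 7k


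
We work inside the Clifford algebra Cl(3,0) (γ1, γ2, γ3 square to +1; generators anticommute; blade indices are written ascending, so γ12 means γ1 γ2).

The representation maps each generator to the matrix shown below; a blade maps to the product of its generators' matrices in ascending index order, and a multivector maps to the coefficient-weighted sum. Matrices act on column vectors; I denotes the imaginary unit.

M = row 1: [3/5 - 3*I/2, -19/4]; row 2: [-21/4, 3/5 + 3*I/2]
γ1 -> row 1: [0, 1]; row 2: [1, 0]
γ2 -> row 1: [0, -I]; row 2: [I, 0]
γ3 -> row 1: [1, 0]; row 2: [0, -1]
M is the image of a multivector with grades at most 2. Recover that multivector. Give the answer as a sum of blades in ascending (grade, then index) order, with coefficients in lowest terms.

Method: 1, rho(γ1), rho(γ2), rho(γ3) form a trace-orthogonal basis of the 2x2 complex matrices (tr(X Y) = 2 if X = Y, else 0), so M = m0*1 + m1*rho(γ1) + m2*rho(γ2) + m3*rho(γ3) with m0 = tr(M)/2 = 3/5, m1 = tr(M rho(γ1))/2 = -5, m2 = tr(M rho(γ2))/2 = I/4, m3 = tr(M rho(γ3))/2 = -3*I/2.
Multiplying table entries, the bivector images are rho(γ12) = I*rho(γ3), rho(γ13) = -I*rho(γ2), rho(γ23) = I*rho(γ1); with real blade coefficients the real parts of m0..m3 are the coefficients of 1, γ1, γ2, γ3 and the imaginary parts give the bivectors (γ23: Im m1, γ13: -Im m2, γ12: Im m3).
Answer: 3/5 - 5*γ1 - 3/2*γ12 - 1/4*γ13


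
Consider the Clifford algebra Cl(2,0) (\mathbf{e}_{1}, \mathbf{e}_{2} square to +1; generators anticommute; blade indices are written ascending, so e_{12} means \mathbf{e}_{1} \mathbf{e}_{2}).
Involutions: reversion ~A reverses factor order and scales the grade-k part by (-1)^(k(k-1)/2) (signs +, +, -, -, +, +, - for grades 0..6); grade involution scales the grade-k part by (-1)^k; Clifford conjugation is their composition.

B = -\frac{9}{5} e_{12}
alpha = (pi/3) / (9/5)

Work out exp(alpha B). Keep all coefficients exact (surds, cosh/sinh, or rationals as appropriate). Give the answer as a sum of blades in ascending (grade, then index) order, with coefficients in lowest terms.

B^2 = (-\frac{9}{5})^2*(e_{12})^2 = \frac{81}{25}*(-1) = -\frac{81}{25} (a basis 2-blade squares to minus the product of its generators' squares).
B^2 = -\frac{81}{25} — circular case — the even/odd split gives cos and sin: l = \frac{9}{5}, alpha*l = \frac{\pi}{3}, so exp(alpha B) = cos(\frac{\pi}{3}) + (sin(\frac{\pi}{3})/(\frac{9}{5}))*B = \frac{1}{2} + (\frac{5 \sqrt{3}}{18})*B.
Answer: \frac{1}{2} - \frac{\sqrt{3}}{2} e_{12}


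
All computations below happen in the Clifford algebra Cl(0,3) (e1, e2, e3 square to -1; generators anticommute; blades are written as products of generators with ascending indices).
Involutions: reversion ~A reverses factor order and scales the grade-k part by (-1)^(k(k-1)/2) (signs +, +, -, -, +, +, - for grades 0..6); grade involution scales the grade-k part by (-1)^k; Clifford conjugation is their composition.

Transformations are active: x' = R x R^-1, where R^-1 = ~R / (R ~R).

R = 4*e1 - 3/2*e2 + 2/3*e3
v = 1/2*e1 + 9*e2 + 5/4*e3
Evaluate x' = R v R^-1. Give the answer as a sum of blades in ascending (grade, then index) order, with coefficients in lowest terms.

~R = 4*e1 - 3/2*e2 + 2/3*e3, and R ~R = -673/36, so R^-1 = ~R / (-673/36).
R v = 32/3 + 147/4*e1 e2 + 14/3*e1 e3 - 63/8*e2 e3
Answer: -6817/1346*e1 - 4905/673*e2 - 5413/2692*e3


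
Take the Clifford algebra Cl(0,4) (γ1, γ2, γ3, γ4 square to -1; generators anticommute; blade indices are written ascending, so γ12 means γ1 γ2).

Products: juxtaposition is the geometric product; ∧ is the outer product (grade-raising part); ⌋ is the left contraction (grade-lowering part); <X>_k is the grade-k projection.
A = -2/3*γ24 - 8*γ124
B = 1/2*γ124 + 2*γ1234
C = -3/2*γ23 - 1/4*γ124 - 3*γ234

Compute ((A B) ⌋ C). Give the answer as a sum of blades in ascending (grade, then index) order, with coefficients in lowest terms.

step 1: -4 + 1/3*γ1 + 16*γ3 - 4/3*γ13
step 2: -24*γ2 + 6*γ23 - 575/12*γ24 + γ124 + 12*γ234
Answer: -24*γ2 + 6*γ23 - 575/12*γ24 + γ124 + 12*γ234


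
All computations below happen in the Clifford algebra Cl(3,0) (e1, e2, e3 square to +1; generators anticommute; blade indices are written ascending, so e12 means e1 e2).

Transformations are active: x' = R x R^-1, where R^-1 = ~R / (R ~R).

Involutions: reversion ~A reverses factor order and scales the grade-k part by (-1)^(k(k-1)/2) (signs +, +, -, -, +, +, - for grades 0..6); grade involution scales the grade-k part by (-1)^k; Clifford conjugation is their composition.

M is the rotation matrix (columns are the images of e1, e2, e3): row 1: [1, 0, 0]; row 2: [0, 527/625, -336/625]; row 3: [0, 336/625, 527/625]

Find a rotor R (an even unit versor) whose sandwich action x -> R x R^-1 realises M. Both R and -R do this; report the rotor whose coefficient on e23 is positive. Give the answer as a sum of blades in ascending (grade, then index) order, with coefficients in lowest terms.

Method: write R = a + b12*e12 + b13*e13 + b23*e23 with a^2 + b12^2 + b13^2 + b23^2 = 1 (so R^-1 = ~R). Expanding the columns R e_j ~R gives tr M = 4a^2 - 1 and, from the antisymmetric part, M21 - M12 = -4a*b12, M13 - M31 = 4a*b13, M32 - M23 = -4a*b23.
Here tr M = 1679/625, so a^2 = (1 + tr M)/4 = 576/625 and a = ±24/25. Taking a = 24/25: M21 - M12 = 0, M13 - M31 = 0, M32 - M23 = 672/625, giving b12 = 0, b13 = 0, b23 = -7/25, i.e. R = 24/25 - 7/25*e23.
Its e23 coefficient is negative, so report the other preimage -R.
Answer: -24/25 + 7/25*e23. Why the constraint matters: R and -R act identically through the sandwich — M has trace 1679/625 either way — so only the sign condition on e23 picks one of the two preimages.


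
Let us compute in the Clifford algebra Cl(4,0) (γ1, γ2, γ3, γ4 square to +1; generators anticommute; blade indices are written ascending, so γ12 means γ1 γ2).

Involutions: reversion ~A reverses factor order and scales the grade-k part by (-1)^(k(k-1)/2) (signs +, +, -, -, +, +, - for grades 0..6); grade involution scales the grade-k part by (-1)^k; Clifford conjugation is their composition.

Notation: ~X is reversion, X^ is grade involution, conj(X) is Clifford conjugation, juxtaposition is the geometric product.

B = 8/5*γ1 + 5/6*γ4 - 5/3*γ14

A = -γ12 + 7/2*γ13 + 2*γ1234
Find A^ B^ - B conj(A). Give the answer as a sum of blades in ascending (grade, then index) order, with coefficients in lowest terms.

first term: -8/5*γ2 + 28/5*γ3 + 10/3*γ23 - 5/3*γ24 + 35/6*γ34 - 5/3*γ123 + 5/6*γ124 - 35/12*γ134 + 16/5*γ234
second term: 8/5*γ2 - 28/5*γ3 + 10/3*γ23 - 5/3*γ24 + 35/6*γ34 - 5/3*γ123 + 5/6*γ124 - 35/12*γ134 + 16/5*γ234
Answer: -16/5*γ2 + 56/5*γ3


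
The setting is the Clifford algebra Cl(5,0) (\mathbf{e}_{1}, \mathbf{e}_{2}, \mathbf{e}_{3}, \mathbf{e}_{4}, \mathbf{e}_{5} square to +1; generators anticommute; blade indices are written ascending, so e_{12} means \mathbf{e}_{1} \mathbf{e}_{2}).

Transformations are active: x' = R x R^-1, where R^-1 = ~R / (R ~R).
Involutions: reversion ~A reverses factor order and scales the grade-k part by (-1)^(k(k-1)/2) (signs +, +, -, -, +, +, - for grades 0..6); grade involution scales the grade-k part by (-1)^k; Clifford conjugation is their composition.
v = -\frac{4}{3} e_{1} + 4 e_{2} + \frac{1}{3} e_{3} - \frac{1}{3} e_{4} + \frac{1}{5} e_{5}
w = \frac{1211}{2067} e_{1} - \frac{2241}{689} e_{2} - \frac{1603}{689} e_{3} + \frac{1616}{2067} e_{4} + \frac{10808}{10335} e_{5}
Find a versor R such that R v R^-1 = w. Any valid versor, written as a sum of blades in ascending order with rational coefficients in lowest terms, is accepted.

Take R = v + w = -\frac{515}{689} e_{1} + \frac{515}{689} e_{2} - \frac{4120}{2067} e_{3} + \frac{309}{689} e_{4} + \frac{2575}{2067} e_{5}. Because q(v) = q(w) = \frac{451}{25}, conjugation by R sends v exactly to w.
Answer: -\frac{515}{689} e_{1} + \frac{515}{689} e_{2} - \frac{4120}{2067} e_{3} + \frac{309}{689} e_{4} + \frac{2575}{2067} e_{5}


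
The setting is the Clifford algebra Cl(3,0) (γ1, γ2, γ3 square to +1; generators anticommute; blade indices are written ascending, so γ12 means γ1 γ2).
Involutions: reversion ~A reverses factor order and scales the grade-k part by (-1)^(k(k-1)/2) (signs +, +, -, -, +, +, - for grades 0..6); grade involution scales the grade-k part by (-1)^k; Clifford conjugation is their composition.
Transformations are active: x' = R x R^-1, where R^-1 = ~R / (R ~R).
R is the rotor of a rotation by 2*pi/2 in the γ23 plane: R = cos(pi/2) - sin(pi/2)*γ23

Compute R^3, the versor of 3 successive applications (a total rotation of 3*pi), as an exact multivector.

Rotor phase runs at HALF the rotation angle; powers of one rotor simply add phase, so after 3 steps in γ23 the phase is 3*pi/2 = 3*pi/2 and R^3 = cos(3*pi/2) - sin(3*pi/2)*γ23.
cos(3*pi/2) = 0 and sin(3*pi/2) = -1, so R^3 = γ23. The net rotation is 1*pi (after discarding 1 full turn, each of which contributes a factor -1 to the rotor); the rotor keeps the half-angle phase exactly.
Answer: γ23


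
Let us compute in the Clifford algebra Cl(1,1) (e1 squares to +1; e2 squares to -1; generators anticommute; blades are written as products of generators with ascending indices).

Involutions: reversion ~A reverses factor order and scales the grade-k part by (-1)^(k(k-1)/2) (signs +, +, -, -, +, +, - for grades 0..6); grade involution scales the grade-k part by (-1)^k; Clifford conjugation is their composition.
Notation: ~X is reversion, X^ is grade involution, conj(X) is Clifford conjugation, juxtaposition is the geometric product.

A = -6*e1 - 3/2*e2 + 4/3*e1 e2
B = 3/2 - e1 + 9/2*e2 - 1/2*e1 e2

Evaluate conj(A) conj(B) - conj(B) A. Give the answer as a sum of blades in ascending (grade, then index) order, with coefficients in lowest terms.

first term: 145/12 + 15/4*e1 + 79/12*e2 - 61/2*e1 e2
second term: -145/12 - 57/4*e1 + 25/12*e2 - 53/2*e1 e2
Answer: 145/6 + 18*e1 + 9/2*e2 - 4*e1 e2


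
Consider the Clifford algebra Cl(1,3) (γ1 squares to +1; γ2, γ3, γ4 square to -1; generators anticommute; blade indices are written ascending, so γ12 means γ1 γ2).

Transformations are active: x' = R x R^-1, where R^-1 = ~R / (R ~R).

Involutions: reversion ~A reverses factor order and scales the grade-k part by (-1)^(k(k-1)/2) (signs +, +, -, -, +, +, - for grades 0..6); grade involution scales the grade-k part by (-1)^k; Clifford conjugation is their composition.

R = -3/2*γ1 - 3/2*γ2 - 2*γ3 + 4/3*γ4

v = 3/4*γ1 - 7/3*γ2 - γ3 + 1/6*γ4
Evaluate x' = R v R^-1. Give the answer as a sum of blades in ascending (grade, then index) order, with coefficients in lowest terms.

~R = -3/2*γ1 - 3/2*γ2 - 2*γ3 + 4/3*γ4, and R ~R = -52/9, so R^-1 = ~R / (-52/9).
R v = -493/72 + 37/8*γ12 + 3*γ13 - 5/4*γ14 - 19/6*γ23 + 103/36*γ24 + γ34
Answer: -1791/416*γ1 - 1525/1248*γ2 - 389/104*γ3 + 467/156*γ4


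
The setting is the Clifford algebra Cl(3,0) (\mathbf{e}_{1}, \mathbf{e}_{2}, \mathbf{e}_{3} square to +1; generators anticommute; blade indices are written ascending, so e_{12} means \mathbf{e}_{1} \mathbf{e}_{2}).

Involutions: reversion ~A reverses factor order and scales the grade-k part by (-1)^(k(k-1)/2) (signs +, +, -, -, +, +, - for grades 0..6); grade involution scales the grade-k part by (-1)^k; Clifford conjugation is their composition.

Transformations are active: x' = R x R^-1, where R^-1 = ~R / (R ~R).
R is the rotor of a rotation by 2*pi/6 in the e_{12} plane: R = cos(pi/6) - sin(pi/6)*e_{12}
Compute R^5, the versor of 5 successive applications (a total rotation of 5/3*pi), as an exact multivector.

Half-angle bookkeeping: 5 applications in e_{12} add up to rotor phase 5*pi/6 = \frac{5 \pi}{6}, so R^5 = cos(\frac{5 \pi}{6}) - sin(\frac{5 \pi}{6})*e_{12}.
cos(\frac{5 \pi}{6}) = - \frac{\sqrt{3}}{2} and sin(\frac{5 \pi}{6}) = \frac{1}{2}, so R^5 = - \frac{\sqrt{3}}{2} - \frac{1}{2} e_{12}. The net rotation is 5/3*pi; the rotor keeps the half-angle phase exactly.
Answer: - \frac{\sqrt{3}}{2} - \frac{1}{2} e_{12}


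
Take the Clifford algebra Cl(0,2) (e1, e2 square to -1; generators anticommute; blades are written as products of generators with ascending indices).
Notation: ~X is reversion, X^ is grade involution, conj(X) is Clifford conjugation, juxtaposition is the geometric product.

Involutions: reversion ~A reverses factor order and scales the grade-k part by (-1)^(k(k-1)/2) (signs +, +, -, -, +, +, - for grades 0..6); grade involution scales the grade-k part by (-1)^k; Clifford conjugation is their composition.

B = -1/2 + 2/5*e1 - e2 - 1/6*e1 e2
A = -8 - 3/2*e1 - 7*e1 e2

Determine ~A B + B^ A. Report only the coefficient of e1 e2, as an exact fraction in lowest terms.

first term: 173/30 + 91/20*e1 + 211/20*e2 - 2/3*e1 e2
second term: 67/30 - 61/20*e1 - 211/20*e2 + 19/3*e1 e2
Answer: 17/3


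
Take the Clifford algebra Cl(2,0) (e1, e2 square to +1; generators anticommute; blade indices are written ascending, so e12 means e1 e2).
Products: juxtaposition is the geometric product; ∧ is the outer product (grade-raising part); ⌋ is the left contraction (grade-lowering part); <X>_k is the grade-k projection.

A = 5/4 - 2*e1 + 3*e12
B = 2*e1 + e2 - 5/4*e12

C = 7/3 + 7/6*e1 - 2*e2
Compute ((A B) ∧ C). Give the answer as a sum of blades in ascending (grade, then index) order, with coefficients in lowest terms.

step 1: -1/4 + 11/2*e1 - 9/4*e2 - 57/16*e12
step 2: -7/12 + 301/24*e1 - 19/4*e2 - 267/16*e12
Answer: -7/12 + 301/24*e1 - 19/4*e2 - 267/16*e12


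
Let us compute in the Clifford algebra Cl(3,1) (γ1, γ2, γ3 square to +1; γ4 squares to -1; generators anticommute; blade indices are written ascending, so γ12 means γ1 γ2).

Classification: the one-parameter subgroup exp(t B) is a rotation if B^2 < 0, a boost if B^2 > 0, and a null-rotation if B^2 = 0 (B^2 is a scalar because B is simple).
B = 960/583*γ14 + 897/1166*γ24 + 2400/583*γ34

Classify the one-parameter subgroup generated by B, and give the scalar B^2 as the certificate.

B^2 term by term: the squares give (960/583)^2*(γ14)^2 + (897/1166)^2*(γ24)^2 + (2400/583)^2*(γ34)^2 = 921600/339889*(+1) + 804609/1359556*(+1) + 5760000/339889*(+1) = 81/4 (each basis 2-blade squares to minus the product of its generators' squares); cross terms between blades sharing an index anticommute and cancel. So B^2 = 81/4.
Answer: boost, certificate B^2 = 81/4. The invariant at work: B^2 = 81/4 is unchanged by conjugation, hence its sign classifies the subgroup whatever basis B is written in.


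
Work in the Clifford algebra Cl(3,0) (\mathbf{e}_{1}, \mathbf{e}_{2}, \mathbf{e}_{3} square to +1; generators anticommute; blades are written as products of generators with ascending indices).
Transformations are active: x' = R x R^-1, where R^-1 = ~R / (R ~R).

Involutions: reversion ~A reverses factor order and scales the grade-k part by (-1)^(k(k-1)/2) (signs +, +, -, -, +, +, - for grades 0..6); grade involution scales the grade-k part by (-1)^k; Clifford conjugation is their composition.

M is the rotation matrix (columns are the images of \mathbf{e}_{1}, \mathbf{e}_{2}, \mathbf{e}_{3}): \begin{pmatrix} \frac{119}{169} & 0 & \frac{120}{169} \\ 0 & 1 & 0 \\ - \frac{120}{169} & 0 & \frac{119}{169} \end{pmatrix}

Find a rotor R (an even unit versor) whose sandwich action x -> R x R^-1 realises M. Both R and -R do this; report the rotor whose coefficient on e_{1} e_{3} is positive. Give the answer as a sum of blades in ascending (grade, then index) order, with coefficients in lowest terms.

Method: write R = a + b12*e_{1} e_{2} + b13*e_{1} e_{3} + b23*e_{2} e_{3} with a^2 + b12^2 + b13^2 + b23^2 = 1 (so R^-1 = ~R). Expanding the columns R e_j ~R gives tr M = 4a^2 - 1 and, from the antisymmetric part, M21 - M12 = -4a*b12, M13 - M31 = 4a*b13, M32 - M23 = -4a*b23.
Here tr M = \frac{407}{169}, so a^2 = (1 + tr M)/4 = \frac{144}{169} and a = ±\frac{12}{13}. Taking a = \frac{12}{13}: M21 - M12 = 0, M13 - M31 = \frac{240}{169}, M32 - M23 = 0, giving b12 = 0, b13 = \frac{5}{13}, b23 = 0, i.e. R = \frac{12}{13} + \frac{5}{13} e_{1} e_{3}.
Its e_{1} e_{3} coefficient is already positive.
Answer: \frac{12}{13} + \frac{5}{13} e_{1} e_{3}. Why the constraint matters: R and -R act identically through the sandwich — M has trace \frac{407}{169} either way — so only the sign condition on e_{1} e_{3} picks one of the two preimages.


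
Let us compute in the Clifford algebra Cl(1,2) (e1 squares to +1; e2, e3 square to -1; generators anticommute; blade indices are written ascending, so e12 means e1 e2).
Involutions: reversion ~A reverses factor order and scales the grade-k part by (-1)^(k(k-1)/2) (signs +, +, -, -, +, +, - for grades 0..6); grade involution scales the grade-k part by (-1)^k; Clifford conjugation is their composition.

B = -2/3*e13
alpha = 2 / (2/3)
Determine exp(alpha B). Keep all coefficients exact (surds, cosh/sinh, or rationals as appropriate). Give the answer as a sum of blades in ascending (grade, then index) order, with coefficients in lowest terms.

B^2 = (-2/3)^2*(e13)^2 = 4/9*(+1) = 4/9 (a basis 2-blade squares to minus the product of its generators' squares).
B^2 = 4/9 — hyperbolic case — the even/odd split gives cosh and sinh: l = 2/3, alpha*l = 2, so exp(alpha B) = cosh(2) + (sinh(2)/(2/3))*B = cosh(2) + (3*sinh(2)/2)*B.
Answer: cosh(2) - sinh(2)*e13


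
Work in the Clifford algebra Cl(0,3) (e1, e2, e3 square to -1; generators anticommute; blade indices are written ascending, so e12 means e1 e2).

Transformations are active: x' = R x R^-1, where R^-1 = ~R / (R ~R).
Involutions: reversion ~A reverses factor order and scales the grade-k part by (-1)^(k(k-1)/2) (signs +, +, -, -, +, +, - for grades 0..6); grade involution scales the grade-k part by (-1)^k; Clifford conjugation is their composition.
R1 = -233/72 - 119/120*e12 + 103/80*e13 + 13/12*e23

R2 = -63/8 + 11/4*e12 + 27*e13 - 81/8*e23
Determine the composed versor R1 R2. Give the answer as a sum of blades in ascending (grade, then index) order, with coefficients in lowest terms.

Distribute over the terms of R1 (each basis-blade product reordered to ascending indices, repeated generators contracted through their squares):
(-233/72) R2 = 1631/64 - 2563/288*e12 - 699/8*e13 + 2097/64*e23
(-119/120*e12) R2 = 1309/480 + 2499/320*e12 - 3213/320*e13 - 1071/40*e23
(103/80*e13) R2 = -2781/80 - 8343/640*e12 - 6489/640*e13 - 1133/320*e23
(13/12*e23) R2 = 351/32 - 117/4*e12 + 143/48*e13 - 273/32*e23
Summing the partial products and collecting blades:
Answer: 4241/960 - 49969/1152*e12 - 40157/384*e13 - 973/160*e23


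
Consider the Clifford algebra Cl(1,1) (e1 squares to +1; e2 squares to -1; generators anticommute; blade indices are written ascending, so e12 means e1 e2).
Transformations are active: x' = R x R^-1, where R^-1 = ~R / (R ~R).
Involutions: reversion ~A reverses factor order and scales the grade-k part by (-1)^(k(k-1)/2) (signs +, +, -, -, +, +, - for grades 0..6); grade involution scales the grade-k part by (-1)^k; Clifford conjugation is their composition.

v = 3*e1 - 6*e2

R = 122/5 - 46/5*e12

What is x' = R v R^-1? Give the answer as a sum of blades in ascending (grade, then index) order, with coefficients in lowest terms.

~R = 122/5 + 46/5*e12, and R ~R = 12768/25, so R^-1 = ~R / (12768/25).
R v = 18*e1 - 594/5*e2
Answer: -681/532*e1 - 2847/532*e2


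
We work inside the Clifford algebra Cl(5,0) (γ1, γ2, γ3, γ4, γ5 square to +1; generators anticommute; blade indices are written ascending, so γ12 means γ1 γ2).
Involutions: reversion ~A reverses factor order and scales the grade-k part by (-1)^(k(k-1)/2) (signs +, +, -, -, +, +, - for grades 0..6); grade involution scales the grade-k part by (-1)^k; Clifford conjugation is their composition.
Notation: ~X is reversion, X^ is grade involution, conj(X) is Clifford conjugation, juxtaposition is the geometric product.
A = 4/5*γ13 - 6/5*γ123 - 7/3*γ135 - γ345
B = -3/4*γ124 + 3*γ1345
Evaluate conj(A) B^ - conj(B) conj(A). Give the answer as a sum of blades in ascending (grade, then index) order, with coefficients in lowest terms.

first term: -3*γ1 - 7*γ4 + 9/10*γ34 + 12/5*γ45 - 3/5*γ234 - 18/5*γ245 + 3/4*γ1235 + 7/4*γ2345
second term: 3*γ1 + 7*γ4 + 9/10*γ34 + 12/5*γ45 - 3/5*γ234 - 18/5*γ245 - 3/4*γ1235 - 7/4*γ2345
Answer: -6*γ1 - 14*γ4 + 3/2*γ1235 + 7/2*γ2345


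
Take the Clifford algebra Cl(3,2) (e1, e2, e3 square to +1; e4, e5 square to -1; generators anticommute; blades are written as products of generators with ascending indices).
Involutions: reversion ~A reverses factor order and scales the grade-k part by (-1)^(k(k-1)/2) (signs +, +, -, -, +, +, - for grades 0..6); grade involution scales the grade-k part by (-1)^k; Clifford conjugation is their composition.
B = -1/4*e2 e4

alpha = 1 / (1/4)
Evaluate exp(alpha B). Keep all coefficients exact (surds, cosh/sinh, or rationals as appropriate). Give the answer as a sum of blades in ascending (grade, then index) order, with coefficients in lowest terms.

B^2 = (-1/4)^2*(e2 e4)^2 = 1/16*(+1) = 1/16 (a basis 2-blade squares to minus the product of its generators' squares).
B^2 = 1/16 — a positive square means the series sums to a boost: l = 1/4, alpha*l = 1, so exp(alpha B) = cosh(1) + (sinh(1)/(1/4))*B = cosh(1) + (4*sinh(1))*B.
Answer: cosh(1) - sinh(1)*e2 e4


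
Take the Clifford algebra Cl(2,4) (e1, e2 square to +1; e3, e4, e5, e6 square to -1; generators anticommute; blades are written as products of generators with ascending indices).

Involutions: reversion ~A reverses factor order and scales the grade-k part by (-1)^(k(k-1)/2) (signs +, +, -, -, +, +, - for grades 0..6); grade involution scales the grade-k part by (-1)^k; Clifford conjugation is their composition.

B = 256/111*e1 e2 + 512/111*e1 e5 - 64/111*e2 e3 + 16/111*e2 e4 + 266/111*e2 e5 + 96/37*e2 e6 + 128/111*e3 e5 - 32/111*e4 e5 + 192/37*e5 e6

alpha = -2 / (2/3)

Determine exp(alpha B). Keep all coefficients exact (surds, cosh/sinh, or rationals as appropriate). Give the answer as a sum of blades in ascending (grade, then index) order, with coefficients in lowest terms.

B^2 term by term: the squares give (256/111)^2*(e1 e2)^2 + (512/111)^2*(e1 e5)^2 + (-64/111)^2*(e2 e3)^2 + (16/111)^2*(e2 e4)^2 + (266/111)^2*(e2 e5)^2 + (96/37)^2*(e2 e6)^2 + (128/111)^2*(e3 e5)^2 + (-32/111)^2*(e4 e5)^2 + (192/37)^2*(e5 e6)^2 = 65536/12321*(-1) + 262144/12321*(+1) + 4096/12321*(+1) + 256/12321*(+1) + 70756/12321*(+1) + 9216/1369*(+1) + 16384/12321*(-1) + 1024/12321*(-1) + 36864/1369*(-1) = 4/9 (each basis 2-blade squares to minus the product of its generators' squares); cross terms between blades sharing an index anticommute and cancel; the commuting (index-disjoint) pairs give grade-4 terms 2*c*c'*(blade product), which cancel blade by blade — e1 e2 e3 e5: 65536/12321 - 65536/12321 = 0; e1 e2 e4 e5: -16384/12321 + 16384/12321 = 0; e1 e2 e5 e6: 32768/1369 - 32768/1369 = 0; e2 e3 e4 e5: 4096/12321 - 4096/12321 = 0; e2 e3 e5 e6: -8192/1369 + 8192/1369 = 0; e2 e4 e5 e6: 2048/1369 - 2048/1369 = 0 — confirming B is simple. So B^2 = 4/9.
B^2 = 4/9 — the series telescopes hyperbolically here: l = 2/3, alpha*l = -2, so exp(alpha B) = cosh(-2) + (sinh(-2)/(2/3))*B = cosh(2) + (-3*sinh(2)/2)*B.
Answer: cosh(2) - 128*sinh(2)/37*e1 e2 - 256*sinh(2)/37*e1 e5 + 32*sinh(2)/37*e2 e3 - 8*sinh(2)/37*e2 e4 - 133*sinh(2)/37*e2 e5 - 144*sinh(2)/37*e2 e6 - 64*sinh(2)/37*e3 e5 + 16*sinh(2)/37*e4 e5 - 288*sinh(2)/37*e5 e6


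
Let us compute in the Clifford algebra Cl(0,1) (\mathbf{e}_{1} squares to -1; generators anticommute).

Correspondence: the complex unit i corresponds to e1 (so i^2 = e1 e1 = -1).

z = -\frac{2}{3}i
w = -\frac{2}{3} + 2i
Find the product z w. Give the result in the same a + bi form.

In blades: z = -\frac{2}{3} e_{1}, w = -\frac{2}{3} + 2 e_{1}.
Distribute z over w term by term (generator squares from the signature, products reordered to ascending indices): (-\frac{2}{3} e_{1})*w = \frac{4}{3} + \frac{4}{9} e_{1}.
Sum: \frac{4}{3} + \frac{4}{9} e_{1}; translating back through the correspondence:
Answer: \frac{4}{3} + \frac{4}{9}i


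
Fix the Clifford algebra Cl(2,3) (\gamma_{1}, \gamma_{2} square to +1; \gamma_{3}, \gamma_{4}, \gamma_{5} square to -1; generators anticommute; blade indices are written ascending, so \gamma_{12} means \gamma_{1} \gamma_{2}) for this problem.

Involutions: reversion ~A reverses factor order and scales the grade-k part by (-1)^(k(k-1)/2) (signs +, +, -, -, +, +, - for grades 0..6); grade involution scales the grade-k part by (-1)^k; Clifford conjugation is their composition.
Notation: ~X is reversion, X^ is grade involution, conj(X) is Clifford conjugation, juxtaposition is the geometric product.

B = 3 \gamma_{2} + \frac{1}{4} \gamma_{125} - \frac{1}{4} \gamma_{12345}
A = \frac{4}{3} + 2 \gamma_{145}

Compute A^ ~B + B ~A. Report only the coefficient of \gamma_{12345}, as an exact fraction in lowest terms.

first term: 4 \gamma_{2} - \frac{1}{2} \gamma_{23} - \frac{1}{2} \gamma_{24} - \frac{1}{3} \gamma_{125} - 6 \gamma_{1245} - \frac{1}{3} \gamma_{12345}
second term: 4 \gamma_{2} - \frac{1}{2} \gamma_{23} - \frac{1}{2} \gamma_{24} + \frac{1}{3} \gamma_{125} + 6 \gamma_{1245} - \frac{1}{3} \gamma_{12345}
Answer: -\frac{2}{3}


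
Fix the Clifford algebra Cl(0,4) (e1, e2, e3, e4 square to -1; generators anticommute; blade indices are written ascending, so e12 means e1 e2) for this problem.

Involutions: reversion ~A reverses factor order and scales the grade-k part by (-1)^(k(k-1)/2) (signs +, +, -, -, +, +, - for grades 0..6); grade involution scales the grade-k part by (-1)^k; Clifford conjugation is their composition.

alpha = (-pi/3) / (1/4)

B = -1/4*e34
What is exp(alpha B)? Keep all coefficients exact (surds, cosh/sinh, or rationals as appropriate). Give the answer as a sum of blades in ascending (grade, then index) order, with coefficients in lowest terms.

B^2 = (-1/4)^2*(e34)^2 = 1/16*(-1) = -1/16 (a basis 2-blade squares to minus the product of its generators' squares).
B^2 = -1/16 — circular case — the even/odd split gives cos and sin: l = 1/4, alpha*l = -pi/3, so exp(alpha B) = cos(-pi/3) + (sin(-pi/3)/(1/4))*B = 1/2 + (-2*sqrt(3))*B.
Answer: 1/2 + sqrt(3)/2*e34


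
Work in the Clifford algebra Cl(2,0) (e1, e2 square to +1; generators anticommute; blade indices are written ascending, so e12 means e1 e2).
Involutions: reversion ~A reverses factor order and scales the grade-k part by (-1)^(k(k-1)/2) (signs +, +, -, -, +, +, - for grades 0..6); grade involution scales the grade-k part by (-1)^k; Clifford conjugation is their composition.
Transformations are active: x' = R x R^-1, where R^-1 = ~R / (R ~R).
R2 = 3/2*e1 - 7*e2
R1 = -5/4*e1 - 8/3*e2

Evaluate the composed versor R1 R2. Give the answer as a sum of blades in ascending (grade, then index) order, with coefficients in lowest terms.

Distribute over the terms of R1 (each basis-blade product reordered to ascending indices, repeated generators contracted through their squares):
(-5/4*e1) R2 = -15/8 + 35/4*e12
(-8/3*e2) R2 = 56/3 + 4*e12
Summing the partial products and collecting blades:
Answer: 403/24 + 51/4*e12


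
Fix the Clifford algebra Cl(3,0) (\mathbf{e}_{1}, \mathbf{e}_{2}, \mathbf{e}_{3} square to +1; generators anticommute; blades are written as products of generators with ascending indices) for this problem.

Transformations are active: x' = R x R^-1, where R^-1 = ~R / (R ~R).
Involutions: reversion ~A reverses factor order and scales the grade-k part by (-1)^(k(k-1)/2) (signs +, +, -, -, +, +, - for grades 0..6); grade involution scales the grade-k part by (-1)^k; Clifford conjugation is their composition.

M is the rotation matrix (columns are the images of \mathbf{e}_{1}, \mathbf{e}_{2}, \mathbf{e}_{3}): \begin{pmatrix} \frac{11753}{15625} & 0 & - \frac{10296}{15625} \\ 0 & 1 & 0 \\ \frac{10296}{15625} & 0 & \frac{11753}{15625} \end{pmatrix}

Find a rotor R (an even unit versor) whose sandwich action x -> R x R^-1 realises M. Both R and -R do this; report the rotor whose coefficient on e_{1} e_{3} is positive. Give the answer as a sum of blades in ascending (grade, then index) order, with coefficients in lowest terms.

Method: write R = a + b12*e_{1} e_{2} + b13*e_{1} e_{3} + b23*e_{2} e_{3} with a^2 + b12^2 + b13^2 + b23^2 = 1 (so R^-1 = ~R). Expanding the columns R e_j ~R gives tr M = 4a^2 - 1 and, from the antisymmetric part, M21 - M12 = -4a*b12, M13 - M31 = 4a*b13, M32 - M23 = -4a*b23.
Here tr M = \frac{39131}{15625}, so a^2 = (1 + tr M)/4 = \frac{13689}{15625} and a = ±\frac{117}{125}. Taking a = \frac{117}{125}: M21 - M12 = 0, M13 - M31 = -\frac{20592}{15625}, M32 - M23 = 0, giving b12 = 0, b13 = -\frac{44}{125}, b23 = 0, i.e. R = \frac{117}{125} - \frac{44}{125} e_{1} e_{3}.
Its e_{1} e_{3} coefficient is negative, so report the other preimage -R.
Answer: -\frac{117}{125} + \frac{44}{125} e_{1} e_{3}. Key observation: the double cover Spin(3) -> SO(3) sends R and -R to the same matrix (trace \frac{39131}{15625} here), so the stated sign of the e_{1} e_{3} coefficient is what selects one sheet.


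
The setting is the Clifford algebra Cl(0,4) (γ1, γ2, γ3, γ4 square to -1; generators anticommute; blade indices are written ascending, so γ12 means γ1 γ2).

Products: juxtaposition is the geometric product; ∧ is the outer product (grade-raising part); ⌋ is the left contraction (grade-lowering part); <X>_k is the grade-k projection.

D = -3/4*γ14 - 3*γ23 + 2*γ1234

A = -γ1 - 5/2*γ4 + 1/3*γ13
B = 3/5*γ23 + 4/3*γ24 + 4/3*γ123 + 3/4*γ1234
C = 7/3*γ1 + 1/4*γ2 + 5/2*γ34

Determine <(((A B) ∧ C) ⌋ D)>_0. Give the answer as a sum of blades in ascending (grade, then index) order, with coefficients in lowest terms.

step 1: -26/9*γ2 + 1/5*γ12 + 4/3*γ23 + 1/4*γ24 - 99/40*γ123 - 4/3*γ124 - 3/4*γ234 + 26/9*γ1234
step 2: 182/27*γ12 + 28/9*γ123 + 7/12*γ124 - 65/9*γ234 + 9/4*γ1234
step 3: 9/2 + 130/9*γ1 - 7/6*γ3 + 56/9*γ4 - 364/27*γ34
step 4: 9/2
Answer: 9/2


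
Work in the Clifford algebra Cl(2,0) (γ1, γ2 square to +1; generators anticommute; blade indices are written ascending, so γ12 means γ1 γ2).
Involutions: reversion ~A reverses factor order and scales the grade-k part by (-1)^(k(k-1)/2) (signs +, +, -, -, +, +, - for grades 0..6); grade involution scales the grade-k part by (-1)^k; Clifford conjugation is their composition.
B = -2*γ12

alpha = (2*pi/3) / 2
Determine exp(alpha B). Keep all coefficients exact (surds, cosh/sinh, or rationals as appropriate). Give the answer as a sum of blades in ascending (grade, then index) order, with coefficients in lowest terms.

B^2 = (-2)^2*(γ12)^2 = 4*(-1) = -4 (a basis 2-blade squares to minus the product of its generators' squares).
B^2 = -4 — B^2 < 0, so the exponential closes trigonometrically: l = 2, alpha*l = 2*pi/3, so exp(alpha B) = cos(2*pi/3) + (sin(2*pi/3)/2)*B = -1/2 + (sqrt(3)/4)*B.
Answer: -1/2 - sqrt(3)/2*γ12


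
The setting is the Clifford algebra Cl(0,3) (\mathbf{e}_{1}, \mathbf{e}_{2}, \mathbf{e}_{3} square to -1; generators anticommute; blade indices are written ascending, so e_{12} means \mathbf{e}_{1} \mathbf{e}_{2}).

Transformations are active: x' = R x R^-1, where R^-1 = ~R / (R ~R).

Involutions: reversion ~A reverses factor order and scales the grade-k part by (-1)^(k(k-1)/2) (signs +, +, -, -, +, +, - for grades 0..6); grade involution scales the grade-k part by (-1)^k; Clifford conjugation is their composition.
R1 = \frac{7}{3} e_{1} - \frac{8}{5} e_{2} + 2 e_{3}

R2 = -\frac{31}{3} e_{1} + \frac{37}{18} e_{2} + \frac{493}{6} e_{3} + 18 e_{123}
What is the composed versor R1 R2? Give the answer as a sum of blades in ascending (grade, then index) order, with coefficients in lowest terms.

Distribute over the terms of R1 (each basis-blade product reordered to ascending indices, repeated generators contracted through their squares):
(\frac{7}{3} e_{1}) R2 = \frac{217}{9} + \frac{259}{54} e_{12} + \frac{3451}{18} e_{13} - 42 e_{23}
(-\frac{8}{5} e_{2}) R2 = \frac{148}{45} - \frac{248}{15} e_{12} - \frac{144}{5} e_{13} - \frac{1972}{15} e_{23}
(2 e_{3}) R2 = -\frac{493}{3} - 36 e_{12} + \frac{62}{3} e_{13} - \frac{37}{9} e_{23}
Summing the partial products and collecting blades:
Answer: -\frac{2054}{15} - \frac{12889}{270} e_{12} + \frac{16523}{90} e_{13} - \frac{7991}{45} e_{23}


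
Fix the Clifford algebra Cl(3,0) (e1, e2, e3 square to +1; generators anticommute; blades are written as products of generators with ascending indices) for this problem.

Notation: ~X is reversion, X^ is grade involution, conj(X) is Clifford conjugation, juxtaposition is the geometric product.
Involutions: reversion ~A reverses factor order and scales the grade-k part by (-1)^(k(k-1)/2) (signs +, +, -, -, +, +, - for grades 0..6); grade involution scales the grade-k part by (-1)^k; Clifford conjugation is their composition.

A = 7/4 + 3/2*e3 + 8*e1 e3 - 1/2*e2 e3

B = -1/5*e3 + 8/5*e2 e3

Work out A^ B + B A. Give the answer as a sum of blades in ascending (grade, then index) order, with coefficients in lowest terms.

first term: 11/10 - 8/5*e1 + 5/2*e2 - 7/20*e3 - 64/5*e1 e2 + 14/5*e2 e3
second term: 1/2 + 8/5*e1 + 23/10*e2 - 7/20*e3 + 64/5*e1 e2 + 14/5*e2 e3
Answer: 8/5 + 24/5*e2 - 7/10*e3 + 28/5*e2 e3


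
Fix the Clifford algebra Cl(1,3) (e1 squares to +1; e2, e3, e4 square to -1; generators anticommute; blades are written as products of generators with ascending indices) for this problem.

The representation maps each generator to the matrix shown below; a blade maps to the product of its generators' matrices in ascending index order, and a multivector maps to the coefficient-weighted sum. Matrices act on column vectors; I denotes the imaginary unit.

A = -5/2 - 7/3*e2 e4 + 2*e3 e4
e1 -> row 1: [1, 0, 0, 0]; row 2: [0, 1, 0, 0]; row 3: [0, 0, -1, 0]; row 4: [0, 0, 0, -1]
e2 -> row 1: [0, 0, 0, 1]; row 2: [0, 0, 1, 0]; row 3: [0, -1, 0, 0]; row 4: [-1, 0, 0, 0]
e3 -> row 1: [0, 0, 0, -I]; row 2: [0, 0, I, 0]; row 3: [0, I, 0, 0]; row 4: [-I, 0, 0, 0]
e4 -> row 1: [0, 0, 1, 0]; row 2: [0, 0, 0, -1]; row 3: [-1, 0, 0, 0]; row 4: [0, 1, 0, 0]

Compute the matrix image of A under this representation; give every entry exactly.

Bivector images (products of the table entries): rho(e2 e4) = rho(e2)rho(e4) = row 1: [0, 1, 0, 0]; row 2: [-1, 0, 0, 0]; row 3: [0, 0, 0, 1]; row 4: [0, 0, -1, 0]; rho(e3 e4) = rho(e3)rho(e4) = row 1: [0, -I, 0, 0]; row 2: [-I, 0, 0, 0]; row 3: [0, 0, 0, -I]; row 4: [0, 0, -I, 0].
M = (-5/2)*1 + (-7/3)*rho(e2 e4) + (2)*rho(e3 e4), summed entrywise (1 is the identity matrix):
Answer: row 1: [-5/2, -7/3 - 2*I, 0, 0]; row 2: [7/3 - 2*I, -5/2, 0, 0]; row 3: [0, 0, -5/2, -7/3 - 2*I]; row 4: [0, 0, 7/3 - 2*I, -5/2]


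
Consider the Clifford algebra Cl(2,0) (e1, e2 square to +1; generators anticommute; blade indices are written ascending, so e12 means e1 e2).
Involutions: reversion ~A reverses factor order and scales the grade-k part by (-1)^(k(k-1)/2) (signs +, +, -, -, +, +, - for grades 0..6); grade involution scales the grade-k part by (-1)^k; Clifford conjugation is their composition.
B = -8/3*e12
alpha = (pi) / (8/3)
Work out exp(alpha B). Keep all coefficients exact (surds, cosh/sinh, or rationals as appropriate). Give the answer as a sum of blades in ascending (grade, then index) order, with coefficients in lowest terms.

B^2 = (-8/3)^2*(e12)^2 = 64/9*(-1) = -64/9 (a basis 2-blade squares to minus the product of its generators' squares).
B^2 = -64/9 — B^2 < 0, so the exponential closes trigonometrically: l = 8/3, alpha*l = pi, so exp(alpha B) = cos(pi) + (sin(pi)/(8/3))*B = -1 + (0)*B.
Answer: -1


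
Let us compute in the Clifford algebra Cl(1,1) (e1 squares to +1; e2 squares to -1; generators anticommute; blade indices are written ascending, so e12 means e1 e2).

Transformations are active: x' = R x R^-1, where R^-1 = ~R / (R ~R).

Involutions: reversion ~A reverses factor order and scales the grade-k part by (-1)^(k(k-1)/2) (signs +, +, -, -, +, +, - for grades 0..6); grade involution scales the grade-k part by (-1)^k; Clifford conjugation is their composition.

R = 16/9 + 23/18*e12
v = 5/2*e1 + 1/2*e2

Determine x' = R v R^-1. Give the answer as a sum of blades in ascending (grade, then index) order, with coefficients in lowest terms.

~R = 16/9 - 23/18*e12, and R ~R = 55/36, so R^-1 = ~R / (55/36).
R v = 137/36*e1 - 83/36*e2
Answer: 6293/990*e1 - 5807/990*e2
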